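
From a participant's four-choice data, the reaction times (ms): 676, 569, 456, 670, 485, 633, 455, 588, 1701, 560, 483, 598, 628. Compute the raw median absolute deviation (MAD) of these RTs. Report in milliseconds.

Sorted: 455, 456, 483, 485, 560, 569, 588, 598, 628, 633, 670, 676, 1701 → median = 588
|x − 588|: 88, 19, 132, 82, 103, 45, 133, 0, 1113, 28, 105, 10, 40
Sorted deviations: 0, 10, 19, 28, 40, 45, 82, 88, 103, 105, 132, 133, 1113 → MAD = 82

82 ms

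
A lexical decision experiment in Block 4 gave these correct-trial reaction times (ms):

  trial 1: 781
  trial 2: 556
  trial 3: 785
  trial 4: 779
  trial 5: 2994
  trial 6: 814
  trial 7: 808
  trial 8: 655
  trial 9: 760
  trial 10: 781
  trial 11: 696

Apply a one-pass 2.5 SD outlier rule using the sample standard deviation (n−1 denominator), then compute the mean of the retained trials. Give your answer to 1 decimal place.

741.5 ms

n = 11, ΣRT = 10409, M = 946.273
Σ(x−M)² = 4672908.18; s = √(4672908.18/10) = 683.587
Cutoffs: 946.273 ± 2.5·683.587 → [-762.7, 2655.2]
Outside: 2994 → excluded.
Retained (n=10): Σ = 7415, mean = 7415/10 = 741.500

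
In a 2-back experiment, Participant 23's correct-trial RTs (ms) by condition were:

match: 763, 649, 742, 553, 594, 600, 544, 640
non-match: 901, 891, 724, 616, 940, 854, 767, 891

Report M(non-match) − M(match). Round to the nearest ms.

M(match) = 5085/8 = 635.625
M(non-match) = 6584/8 = 823.000
Difference = 823.000 − 635.625 = 187.375 ms

187 ms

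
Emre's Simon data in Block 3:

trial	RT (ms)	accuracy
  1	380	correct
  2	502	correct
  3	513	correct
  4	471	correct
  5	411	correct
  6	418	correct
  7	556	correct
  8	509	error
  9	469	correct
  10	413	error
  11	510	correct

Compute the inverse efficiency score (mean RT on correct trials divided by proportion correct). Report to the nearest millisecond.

Correct trials (n=9): 380, 502, 513, 471, 411, 418, 556, 469, 510
Mean correct RT = 4230/9 = 470.0000 ms
Proportion correct = 9/11
IES = 470.0000 / (9/11) = 574.444 ms

574 ms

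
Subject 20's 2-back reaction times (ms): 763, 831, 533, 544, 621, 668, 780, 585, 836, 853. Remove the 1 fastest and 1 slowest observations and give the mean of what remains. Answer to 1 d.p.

Sorted: 533, 544, 585, 621, 668, 763, 780, 831, 836, 853
Drop lowest 1 (533) and highest 1 (853)
Remaining (n=8): Σ = 5628, mean = 5628/8 = 703.500

703.5 ms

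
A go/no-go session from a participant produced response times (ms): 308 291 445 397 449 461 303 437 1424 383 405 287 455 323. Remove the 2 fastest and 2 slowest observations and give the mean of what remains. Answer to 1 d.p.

Sorted: 287, 291, 303, 308, 323, 383, 397, 405, 437, 445, 449, 455, 461, 1424
Drop lowest 2 (287, 291) and highest 2 (461, 1424)
Remaining (n=10): Σ = 3905, mean = 3905/10 = 390.500

390.5 ms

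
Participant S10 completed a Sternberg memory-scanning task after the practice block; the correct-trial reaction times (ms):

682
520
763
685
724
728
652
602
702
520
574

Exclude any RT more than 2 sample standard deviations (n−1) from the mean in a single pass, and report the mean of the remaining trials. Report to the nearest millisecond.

n = 11, ΣRT = 7152, M = 650.182
Σ(x−M)² = 71165.64; s = √(71165.64/10) = 84.360
Cutoffs: 650.182 ± 2·84.360 → [481.5, 818.9]
No RTs fall outside the cutoffs; all 11 retained. Mean = 7152/11 = 650.182

650 ms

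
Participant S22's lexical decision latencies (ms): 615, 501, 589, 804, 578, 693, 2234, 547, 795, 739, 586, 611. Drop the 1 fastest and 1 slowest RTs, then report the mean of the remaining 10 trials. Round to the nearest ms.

656 ms

Sorted: 501, 547, 578, 586, 589, 611, 615, 693, 739, 795, 804, 2234
Drop lowest 1 (501) and highest 1 (2234)
Remaining (n=10): Σ = 6557, mean = 6557/10 = 655.700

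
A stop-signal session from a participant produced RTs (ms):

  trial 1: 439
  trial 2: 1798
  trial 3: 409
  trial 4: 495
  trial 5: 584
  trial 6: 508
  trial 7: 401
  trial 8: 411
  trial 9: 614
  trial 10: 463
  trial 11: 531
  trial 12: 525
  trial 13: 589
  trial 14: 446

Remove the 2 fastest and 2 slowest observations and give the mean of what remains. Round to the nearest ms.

Sorted: 401, 409, 411, 439, 446, 463, 495, 508, 525, 531, 584, 589, 614, 1798
Drop lowest 2 (401, 409) and highest 2 (614, 1798)
Remaining (n=10): Σ = 4991, mean = 4991/10 = 499.100

499 ms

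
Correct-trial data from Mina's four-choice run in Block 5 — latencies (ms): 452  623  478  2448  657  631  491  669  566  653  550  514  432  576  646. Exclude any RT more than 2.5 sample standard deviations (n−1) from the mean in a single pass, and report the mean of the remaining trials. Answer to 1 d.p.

n = 15, ΣRT = 10386, M = 692.400
Σ(x−M)² = 3389983.60; s = √(3389983.60/14) = 492.079
Cutoffs: 692.400 ± 2.5·492.079 → [-537.8, 1922.6]
Outside: 2448 → excluded.
Retained (n=14): Σ = 7938, mean = 7938/14 = 567.000

567.0 ms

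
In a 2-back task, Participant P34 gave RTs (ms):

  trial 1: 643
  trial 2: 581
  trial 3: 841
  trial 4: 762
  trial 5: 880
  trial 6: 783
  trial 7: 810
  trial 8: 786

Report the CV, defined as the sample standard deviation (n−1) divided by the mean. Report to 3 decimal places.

n = 8, Σ = 6086, M = 760.7500
Σ(x−M)² = 70395.500; s = √(70395.500/7) = 100.2821
CV = 100.2821 / 760.7500 = 0.13182

0.132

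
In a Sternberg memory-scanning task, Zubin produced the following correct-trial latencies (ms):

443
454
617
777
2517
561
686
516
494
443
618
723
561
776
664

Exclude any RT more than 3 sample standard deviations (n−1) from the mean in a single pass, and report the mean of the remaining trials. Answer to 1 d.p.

595.2 ms

n = 15, ΣRT = 10850, M = 723.333
Σ(x−M)² = 3628209.33; s = √(3628209.33/14) = 509.075
Cutoffs: 723.333 ± 3·509.075 → [-803.9, 2250.6]
Outside: 2517 → excluded.
Retained (n=14): Σ = 8333, mean = 8333/14 = 595.214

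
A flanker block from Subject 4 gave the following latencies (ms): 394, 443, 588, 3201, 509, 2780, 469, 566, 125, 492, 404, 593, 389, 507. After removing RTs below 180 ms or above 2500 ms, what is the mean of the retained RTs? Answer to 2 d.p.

486.73 ms

Excluded: 125, 2780, 3201
Retained (n=11): Σ = 5354
Mean = 5354/11 = 486.7273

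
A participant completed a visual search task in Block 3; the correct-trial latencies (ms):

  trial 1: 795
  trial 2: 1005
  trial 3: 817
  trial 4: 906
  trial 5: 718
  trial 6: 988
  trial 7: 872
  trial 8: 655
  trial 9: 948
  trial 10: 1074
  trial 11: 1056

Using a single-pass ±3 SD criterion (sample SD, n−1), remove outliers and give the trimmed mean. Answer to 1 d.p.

n = 11, ΣRT = 9834, M = 894.000
Σ(x−M)² = 187172.00; s = √(187172.00/10) = 136.811
Cutoffs: 894.000 ± 3·136.811 → [483.6, 1304.4]
No RTs fall outside the cutoffs; all 11 retained. Mean = 9834/11 = 894.000

894.0 ms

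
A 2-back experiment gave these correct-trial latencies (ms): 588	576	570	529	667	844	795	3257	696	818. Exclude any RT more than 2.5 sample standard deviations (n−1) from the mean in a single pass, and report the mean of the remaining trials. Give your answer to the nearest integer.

n = 10, ΣRT = 9340, M = 934.000
Σ(x−M)² = 6109540.00; s = √(6109540.00/9) = 823.916
Cutoffs: 934.000 ± 2.5·823.916 → [-1125.8, 2993.8]
Outside: 3257 → excluded.
Retained (n=9): Σ = 6083, mean = 6083/9 = 675.889

676 ms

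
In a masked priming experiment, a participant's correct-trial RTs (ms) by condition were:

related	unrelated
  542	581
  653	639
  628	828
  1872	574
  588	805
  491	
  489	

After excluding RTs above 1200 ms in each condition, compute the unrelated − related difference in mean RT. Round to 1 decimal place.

related: exclude 1872
M(related) = 3391/6 = 565.167
M(unrelated) = 3427/5 = 685.400
Difference = 685.400 − 565.167 = 120.233 ms

120.2 ms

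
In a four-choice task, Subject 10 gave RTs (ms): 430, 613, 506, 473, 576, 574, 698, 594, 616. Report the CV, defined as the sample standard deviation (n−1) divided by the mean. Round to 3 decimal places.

n = 9, Σ = 5080, M = 564.4444
Σ(x−M)² = 53804.222; s = √(53804.222/8) = 82.0093
CV = 82.0093 / 564.4444 = 0.14529

0.145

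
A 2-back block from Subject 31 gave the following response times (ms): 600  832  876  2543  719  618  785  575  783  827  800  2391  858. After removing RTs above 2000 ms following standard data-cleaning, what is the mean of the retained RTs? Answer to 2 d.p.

752.09 ms

Excluded: 2391, 2543
Retained (n=11): Σ = 8273
Mean = 8273/11 = 752.0909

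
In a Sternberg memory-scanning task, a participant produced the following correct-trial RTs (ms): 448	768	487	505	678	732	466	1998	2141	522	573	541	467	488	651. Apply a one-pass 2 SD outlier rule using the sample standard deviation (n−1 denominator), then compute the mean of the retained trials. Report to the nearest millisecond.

n = 15, ΣRT = 11465, M = 764.333
Σ(x−M)² = 4081717.33; s = √(4081717.33/14) = 539.955
Cutoffs: 764.333 ± 2·539.955 → [-315.6, 1844.2]
Outside: 1998, 2141 → excluded.
Retained (n=13): Σ = 7326, mean = 7326/13 = 563.538

564 ms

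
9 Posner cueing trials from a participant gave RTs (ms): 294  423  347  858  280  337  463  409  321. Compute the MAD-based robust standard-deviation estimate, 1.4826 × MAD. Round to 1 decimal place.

91.9 ms

Sorted: 280, 294, 321, 337, 347, 409, 423, 463, 858 → median = 347
|x − 347| sorted: 0, 10, 26, 53, 62, 67, 76, 116, 511 → MAD = 62
Robust SD ≈ 1.4826 × 62 = 91.921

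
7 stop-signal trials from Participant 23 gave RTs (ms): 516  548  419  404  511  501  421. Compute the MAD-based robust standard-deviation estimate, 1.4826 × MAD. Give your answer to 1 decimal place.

69.7 ms

Sorted: 404, 419, 421, 501, 511, 516, 548 → median = 501
|x − 501| sorted: 0, 10, 15, 47, 80, 82, 97 → MAD = 47
Robust SD ≈ 1.4826 × 47 = 69.682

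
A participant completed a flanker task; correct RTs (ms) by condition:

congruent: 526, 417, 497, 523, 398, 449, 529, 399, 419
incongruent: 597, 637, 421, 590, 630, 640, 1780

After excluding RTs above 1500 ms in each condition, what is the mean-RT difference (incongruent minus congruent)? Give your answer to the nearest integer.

incongruent: exclude 1780
M(congruent) = 4157/9 = 461.889
M(incongruent) = 3515/6 = 585.833
Difference = 585.833 − 461.889 = 123.944 ms

124 ms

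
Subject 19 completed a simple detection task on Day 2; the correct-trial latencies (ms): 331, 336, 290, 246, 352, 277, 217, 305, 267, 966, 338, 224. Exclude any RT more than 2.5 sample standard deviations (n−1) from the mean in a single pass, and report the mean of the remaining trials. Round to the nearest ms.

289 ms

n = 12, ΣRT = 4149, M = 345.750
Σ(x−M)² = 442168.25; s = √(442168.25/11) = 200.492
Cutoffs: 345.750 ± 2.5·200.492 → [-155.5, 847.0]
Outside: 966 → excluded.
Retained (n=11): Σ = 3183, mean = 3183/11 = 289.364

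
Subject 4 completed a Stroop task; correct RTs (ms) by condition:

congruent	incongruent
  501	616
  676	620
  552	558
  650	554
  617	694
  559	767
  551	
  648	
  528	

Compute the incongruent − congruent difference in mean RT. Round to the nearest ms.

48 ms

M(congruent) = 5282/9 = 586.889
M(incongruent) = 3809/6 = 634.833
Difference = 634.833 − 586.889 = 47.944 ms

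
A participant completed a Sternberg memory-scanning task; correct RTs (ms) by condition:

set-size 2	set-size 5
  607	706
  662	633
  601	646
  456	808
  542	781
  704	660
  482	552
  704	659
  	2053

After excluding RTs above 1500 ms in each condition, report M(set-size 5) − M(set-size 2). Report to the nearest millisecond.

86 ms

set-size 5: exclude 2053
M(set-size 2) = 4758/8 = 594.750
M(set-size 5) = 5445/8 = 680.625
Difference = 680.625 − 594.750 = 85.875 ms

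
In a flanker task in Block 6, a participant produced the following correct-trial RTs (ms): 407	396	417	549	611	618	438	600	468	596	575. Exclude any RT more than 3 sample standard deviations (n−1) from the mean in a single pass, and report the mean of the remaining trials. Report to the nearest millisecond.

n = 11, ΣRT = 5675, M = 515.909
Σ(x−M)² = 81924.91; s = √(81924.91/10) = 90.512
Cutoffs: 515.909 ± 3·90.512 → [244.4, 787.4]
No RTs fall outside the cutoffs; all 11 retained. Mean = 5675/11 = 515.909

516 ms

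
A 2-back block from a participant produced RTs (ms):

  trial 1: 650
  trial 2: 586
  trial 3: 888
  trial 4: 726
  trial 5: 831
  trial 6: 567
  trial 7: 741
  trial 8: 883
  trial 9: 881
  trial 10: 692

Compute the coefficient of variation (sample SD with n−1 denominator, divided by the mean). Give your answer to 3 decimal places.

n = 10, Σ = 7445, M = 744.5000
Σ(x−M)² = 134558.500; s = √(134558.500/9) = 122.2741
CV = 122.2741 / 744.5000 = 0.16424

0.164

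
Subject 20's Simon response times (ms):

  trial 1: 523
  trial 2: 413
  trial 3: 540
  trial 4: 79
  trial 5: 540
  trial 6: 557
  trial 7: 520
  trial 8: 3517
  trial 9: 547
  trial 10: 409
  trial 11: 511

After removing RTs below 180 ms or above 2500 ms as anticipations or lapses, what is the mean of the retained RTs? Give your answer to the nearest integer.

507 ms

Excluded: 79, 3517
Retained (n=9): Σ = 4560
Mean = 4560/9 = 506.6667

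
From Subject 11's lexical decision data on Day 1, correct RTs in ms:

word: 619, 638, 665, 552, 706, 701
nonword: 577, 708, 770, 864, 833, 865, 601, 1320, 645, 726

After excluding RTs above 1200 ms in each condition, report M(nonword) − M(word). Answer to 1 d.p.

nonword: exclude 1320
M(word) = 3881/6 = 646.833
M(nonword) = 6589/9 = 732.111
Difference = 732.111 − 646.833 = 85.278 ms

85.3 ms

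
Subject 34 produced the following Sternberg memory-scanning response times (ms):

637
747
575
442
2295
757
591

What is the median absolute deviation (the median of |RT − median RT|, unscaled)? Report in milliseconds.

110 ms

Sorted: 442, 575, 591, 637, 747, 757, 2295 → median = 637
|x − 637|: 0, 110, 62, 195, 1658, 120, 46
Sorted deviations: 0, 46, 62, 110, 120, 195, 1658 → MAD = 110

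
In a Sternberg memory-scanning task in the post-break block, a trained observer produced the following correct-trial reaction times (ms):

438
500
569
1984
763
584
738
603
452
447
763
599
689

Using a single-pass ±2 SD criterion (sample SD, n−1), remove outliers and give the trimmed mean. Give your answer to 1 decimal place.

n = 13, ΣRT = 9129, M = 702.231
Σ(x−M)² = 1942478.31; s = √(1942478.31/12) = 402.335
Cutoffs: 702.231 ± 2·402.335 → [-102.4, 1506.9]
Outside: 1984 → excluded.
Retained (n=12): Σ = 7145, mean = 7145/12 = 595.417

595.4 ms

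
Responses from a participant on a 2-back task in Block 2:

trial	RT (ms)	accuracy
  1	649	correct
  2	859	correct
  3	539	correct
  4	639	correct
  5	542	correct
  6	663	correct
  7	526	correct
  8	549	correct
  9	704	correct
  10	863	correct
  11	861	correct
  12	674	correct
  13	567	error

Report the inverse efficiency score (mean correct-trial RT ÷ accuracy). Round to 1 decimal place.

728.4 ms

Correct trials (n=12): 649, 859, 539, 639, 542, 663, 526, 549, 704, 863, 861, 674
Mean correct RT = 8068/12 = 672.3333 ms
Proportion correct = 12/13
IES = 672.3333 / (12/13) = 728.361 ms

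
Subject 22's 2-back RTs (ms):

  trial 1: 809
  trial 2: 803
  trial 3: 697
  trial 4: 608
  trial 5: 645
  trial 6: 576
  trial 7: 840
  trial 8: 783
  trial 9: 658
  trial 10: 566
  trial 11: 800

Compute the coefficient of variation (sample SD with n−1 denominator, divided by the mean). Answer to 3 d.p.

0.145

n = 11, Σ = 7785, M = 707.7273
Σ(x−M)² = 104916.182; s = √(104916.182/10) = 102.4286
CV = 102.4286 / 707.7273 = 0.14473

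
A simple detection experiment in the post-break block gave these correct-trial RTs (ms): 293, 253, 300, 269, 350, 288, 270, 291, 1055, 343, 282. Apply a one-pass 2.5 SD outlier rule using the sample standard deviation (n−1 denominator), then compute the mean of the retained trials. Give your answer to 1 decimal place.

293.9 ms

n = 11, ΣRT = 3994, M = 363.091
Σ(x−M)² = 535256.91; s = √(535256.91/10) = 231.356
Cutoffs: 363.091 ± 2.5·231.356 → [-215.3, 941.5]
Outside: 1055 → excluded.
Retained (n=10): Σ = 2939, mean = 2939/10 = 293.900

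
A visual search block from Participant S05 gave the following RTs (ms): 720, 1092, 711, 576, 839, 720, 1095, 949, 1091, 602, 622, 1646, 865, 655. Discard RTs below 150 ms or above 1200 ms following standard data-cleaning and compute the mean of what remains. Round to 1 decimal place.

810.5 ms

Excluded: 1646
Retained (n=13): Σ = 10537
Mean = 10537/13 = 810.5385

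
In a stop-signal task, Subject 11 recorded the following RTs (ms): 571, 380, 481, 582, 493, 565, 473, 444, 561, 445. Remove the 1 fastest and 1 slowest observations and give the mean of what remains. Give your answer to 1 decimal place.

504.1 ms

Sorted: 380, 444, 445, 473, 481, 493, 561, 565, 571, 582
Drop lowest 1 (380) and highest 1 (582)
Remaining (n=8): Σ = 4033, mean = 4033/8 = 504.125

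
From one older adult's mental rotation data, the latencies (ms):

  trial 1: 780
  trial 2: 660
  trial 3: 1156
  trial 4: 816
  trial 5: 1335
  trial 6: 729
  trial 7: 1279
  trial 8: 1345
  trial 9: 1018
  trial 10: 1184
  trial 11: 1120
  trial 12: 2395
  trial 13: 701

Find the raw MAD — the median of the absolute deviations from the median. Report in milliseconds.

225 ms

Sorted: 660, 701, 729, 780, 816, 1018, 1120, 1156, 1184, 1279, 1335, 1345, 2395 → median = 1120
|x − 1120|: 340, 460, 36, 304, 215, 391, 159, 225, 102, 64, 0, 1275, 419
Sorted deviations: 0, 36, 64, 102, 159, 215, 225, 304, 340, 391, 419, 460, 1275 → MAD = 225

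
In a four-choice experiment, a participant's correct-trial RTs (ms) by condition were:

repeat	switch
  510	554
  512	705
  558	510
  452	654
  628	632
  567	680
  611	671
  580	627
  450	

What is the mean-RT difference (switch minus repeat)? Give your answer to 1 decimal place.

88.2 ms

M(repeat) = 4868/9 = 540.889
M(switch) = 5033/8 = 629.125
Difference = 629.125 − 540.889 = 88.236 ms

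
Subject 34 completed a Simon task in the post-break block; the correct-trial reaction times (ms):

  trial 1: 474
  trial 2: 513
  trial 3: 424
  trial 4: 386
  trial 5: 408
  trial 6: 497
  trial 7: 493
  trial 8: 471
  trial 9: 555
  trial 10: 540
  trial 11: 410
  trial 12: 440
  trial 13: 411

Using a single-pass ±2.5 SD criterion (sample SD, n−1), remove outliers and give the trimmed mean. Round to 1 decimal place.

n = 13, ΣRT = 6022, M = 463.231
Σ(x−M)² = 35650.31; s = √(35650.31/12) = 54.506
Cutoffs: 463.231 ± 2.5·54.506 → [327.0, 599.5]
No RTs fall outside the cutoffs; all 13 retained. Mean = 6022/13 = 463.231

463.2 ms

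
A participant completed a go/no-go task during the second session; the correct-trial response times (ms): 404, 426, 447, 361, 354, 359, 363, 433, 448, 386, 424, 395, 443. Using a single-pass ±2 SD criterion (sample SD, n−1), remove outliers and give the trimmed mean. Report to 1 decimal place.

n = 13, ΣRT = 5243, M = 403.308
Σ(x−M)² = 15484.77; s = √(15484.77/12) = 35.922
Cutoffs: 403.308 ± 2·35.922 → [331.5, 475.2]
No RTs fall outside the cutoffs; all 13 retained. Mean = 5243/13 = 403.308

403.3 ms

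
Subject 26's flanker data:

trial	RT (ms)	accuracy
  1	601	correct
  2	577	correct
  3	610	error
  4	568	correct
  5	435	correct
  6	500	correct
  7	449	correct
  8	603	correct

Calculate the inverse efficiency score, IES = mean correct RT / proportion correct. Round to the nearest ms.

Correct trials (n=7): 601, 577, 568, 435, 500, 449, 603
Mean correct RT = 3733/7 = 533.2857 ms
Proportion correct = 7/8
IES = 533.2857 / (7/8) = 609.469 ms

609 ms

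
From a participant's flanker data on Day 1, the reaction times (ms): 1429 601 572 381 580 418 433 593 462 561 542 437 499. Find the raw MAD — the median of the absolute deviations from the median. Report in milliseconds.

Sorted: 381, 418, 433, 437, 462, 499, 542, 561, 572, 580, 593, 601, 1429 → median = 542
|x − 542|: 887, 59, 30, 161, 38, 124, 109, 51, 80, 19, 0, 105, 43
Sorted deviations: 0, 19, 30, 38, 43, 51, 59, 80, 105, 109, 124, 161, 887 → MAD = 59

59 ms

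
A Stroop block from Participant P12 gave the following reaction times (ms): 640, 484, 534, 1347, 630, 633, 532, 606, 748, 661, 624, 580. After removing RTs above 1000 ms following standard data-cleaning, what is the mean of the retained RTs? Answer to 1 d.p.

606.5 ms

Excluded: 1347
Retained (n=11): Σ = 6672
Mean = 6672/11 = 606.5455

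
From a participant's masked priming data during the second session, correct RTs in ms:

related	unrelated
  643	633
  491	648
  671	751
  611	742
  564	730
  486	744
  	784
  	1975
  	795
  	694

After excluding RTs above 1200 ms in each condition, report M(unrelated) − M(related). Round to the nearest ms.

147 ms

unrelated: exclude 1975
M(related) = 3466/6 = 577.667
M(unrelated) = 6521/9 = 724.556
Difference = 724.556 − 577.667 = 146.889 ms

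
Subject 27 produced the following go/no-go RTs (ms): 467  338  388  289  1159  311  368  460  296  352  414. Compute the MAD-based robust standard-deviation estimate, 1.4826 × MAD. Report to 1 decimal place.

84.5 ms

Sorted: 289, 296, 311, 338, 352, 368, 388, 414, 460, 467, 1159 → median = 368
|x − 368| sorted: 0, 16, 20, 30, 46, 57, 72, 79, 92, 99, 791 → MAD = 57
Robust SD ≈ 1.4826 × 57 = 84.508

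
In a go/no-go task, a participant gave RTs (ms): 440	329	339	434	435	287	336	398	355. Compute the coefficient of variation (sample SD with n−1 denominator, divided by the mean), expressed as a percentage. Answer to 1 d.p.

15.0%

n = 9, Σ = 3353, M = 372.5556
Σ(x−M)² = 24858.222; s = √(24858.222/8) = 55.7430
CV = 55.7430 / 372.5556 = 0.14962 = 14.962%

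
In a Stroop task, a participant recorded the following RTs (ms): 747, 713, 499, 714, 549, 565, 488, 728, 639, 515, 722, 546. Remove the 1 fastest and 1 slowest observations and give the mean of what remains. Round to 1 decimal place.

Sorted: 488, 499, 515, 546, 549, 565, 639, 713, 714, 722, 728, 747
Drop lowest 1 (488) and highest 1 (747)
Remaining (n=10): Σ = 6190, mean = 6190/10 = 619.000

619.0 ms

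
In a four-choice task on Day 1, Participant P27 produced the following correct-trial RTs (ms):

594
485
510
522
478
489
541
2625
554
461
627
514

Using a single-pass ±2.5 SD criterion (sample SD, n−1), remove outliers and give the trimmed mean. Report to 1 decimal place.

n = 12, ΣRT = 8400, M = 700.000
Σ(x−M)² = 4068318.00; s = √(4068318.00/11) = 608.151
Cutoffs: 700.000 ± 2.5·608.151 → [-820.4, 2220.4]
Outside: 2625 → excluded.
Retained (n=11): Σ = 5775, mean = 5775/11 = 525.000

525.0 ms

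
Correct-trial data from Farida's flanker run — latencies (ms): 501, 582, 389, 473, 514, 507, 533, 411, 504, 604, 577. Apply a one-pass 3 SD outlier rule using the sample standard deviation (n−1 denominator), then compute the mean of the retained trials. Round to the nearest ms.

509 ms

n = 11, ΣRT = 5595, M = 508.636
Σ(x−M)² = 44970.55; s = √(44970.55/10) = 67.060
Cutoffs: 508.636 ± 3·67.060 → [307.5, 709.8]
No RTs fall outside the cutoffs; all 11 retained. Mean = 5595/11 = 508.636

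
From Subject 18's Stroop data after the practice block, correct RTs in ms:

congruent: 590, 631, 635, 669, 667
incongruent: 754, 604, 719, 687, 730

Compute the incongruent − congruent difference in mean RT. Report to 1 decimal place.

M(congruent) = 3192/5 = 638.400
M(incongruent) = 3494/5 = 698.800
Difference = 698.800 − 638.400 = 60.400 ms

60.4 ms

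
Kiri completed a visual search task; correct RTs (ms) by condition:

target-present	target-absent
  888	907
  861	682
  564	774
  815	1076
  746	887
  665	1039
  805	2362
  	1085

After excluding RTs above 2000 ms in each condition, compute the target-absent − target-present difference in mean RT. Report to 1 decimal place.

158.0 ms

target-absent: exclude 2362
M(target-present) = 5344/7 = 763.429
M(target-absent) = 6450/7 = 921.429
Difference = 921.429 − 763.429 = 158.000 ms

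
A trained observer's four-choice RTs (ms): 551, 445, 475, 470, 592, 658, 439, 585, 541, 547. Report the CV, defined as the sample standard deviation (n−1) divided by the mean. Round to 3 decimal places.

0.135

n = 10, Σ = 5303, M = 530.3000
Σ(x−M)² = 46234.100; s = √(46234.100/9) = 71.6737
CV = 71.6737 / 530.3000 = 0.13516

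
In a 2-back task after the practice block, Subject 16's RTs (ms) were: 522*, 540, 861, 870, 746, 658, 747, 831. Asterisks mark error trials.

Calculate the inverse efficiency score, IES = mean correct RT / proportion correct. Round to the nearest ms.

Correct trials (n=7): 540, 861, 870, 746, 658, 747, 831
Mean correct RT = 5253/7 = 750.4286 ms
Proportion correct = 7/8
IES = 750.4286 / (7/8) = 857.633 ms

858 ms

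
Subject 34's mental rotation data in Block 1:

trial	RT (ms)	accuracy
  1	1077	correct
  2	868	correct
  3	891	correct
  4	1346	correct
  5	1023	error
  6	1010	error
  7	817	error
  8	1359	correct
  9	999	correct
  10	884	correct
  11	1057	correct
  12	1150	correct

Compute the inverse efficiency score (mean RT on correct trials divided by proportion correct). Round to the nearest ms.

1427 ms

Correct trials (n=9): 1077, 868, 891, 1346, 1359, 999, 884, 1057, 1150
Mean correct RT = 9631/9 = 1070.1111 ms
Proportion correct = 9/12
IES = 1070.1111 / (9/12) = 1426.815 ms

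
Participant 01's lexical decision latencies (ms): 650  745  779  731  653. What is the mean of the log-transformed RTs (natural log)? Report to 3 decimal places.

ln(RT): 6.4770, 6.6134, 6.6580, 6.5944, 6.4816
Σ ln(RT) = 32.8244
Mean = 32.8244/5 = 6.56487

6.565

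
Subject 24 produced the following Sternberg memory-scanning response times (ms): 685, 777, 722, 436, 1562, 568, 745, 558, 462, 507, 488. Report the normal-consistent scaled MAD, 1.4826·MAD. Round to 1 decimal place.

Sorted: 436, 462, 488, 507, 558, 568, 685, 722, 745, 777, 1562 → median = 568
|x − 568| sorted: 0, 10, 61, 80, 106, 117, 132, 154, 177, 209, 994 → MAD = 117
Robust SD ≈ 1.4826 × 117 = 173.464

173.5 ms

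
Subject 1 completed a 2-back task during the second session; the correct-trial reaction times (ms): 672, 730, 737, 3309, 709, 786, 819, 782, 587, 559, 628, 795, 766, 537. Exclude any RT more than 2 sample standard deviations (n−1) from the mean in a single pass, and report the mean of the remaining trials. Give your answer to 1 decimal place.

700.5 ms

n = 14, ΣRT = 12416, M = 886.857
Σ(x−M)² = 6427261.71; s = √(6427261.71/13) = 703.139
Cutoffs: 886.857 ± 2·703.139 → [-519.4, 2293.1]
Outside: 3309 → excluded.
Retained (n=13): Σ = 9107, mean = 9107/13 = 700.538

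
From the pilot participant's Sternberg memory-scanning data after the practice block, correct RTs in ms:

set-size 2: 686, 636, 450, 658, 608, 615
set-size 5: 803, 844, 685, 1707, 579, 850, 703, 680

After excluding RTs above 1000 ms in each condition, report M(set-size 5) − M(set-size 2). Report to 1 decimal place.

126.0 ms

set-size 5: exclude 1707
M(set-size 2) = 3653/6 = 608.833
M(set-size 5) = 5144/7 = 734.857
Difference = 734.857 − 608.833 = 126.024 ms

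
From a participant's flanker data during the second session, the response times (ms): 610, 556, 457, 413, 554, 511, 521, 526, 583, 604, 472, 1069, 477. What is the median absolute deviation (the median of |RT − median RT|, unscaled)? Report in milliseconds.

54 ms

Sorted: 413, 457, 472, 477, 511, 521, 526, 554, 556, 583, 604, 610, 1069 → median = 526
|x − 526|: 84, 30, 69, 113, 28, 15, 5, 0, 57, 78, 54, 543, 49
Sorted deviations: 0, 5, 15, 28, 30, 49, 54, 57, 69, 78, 84, 113, 543 → MAD = 54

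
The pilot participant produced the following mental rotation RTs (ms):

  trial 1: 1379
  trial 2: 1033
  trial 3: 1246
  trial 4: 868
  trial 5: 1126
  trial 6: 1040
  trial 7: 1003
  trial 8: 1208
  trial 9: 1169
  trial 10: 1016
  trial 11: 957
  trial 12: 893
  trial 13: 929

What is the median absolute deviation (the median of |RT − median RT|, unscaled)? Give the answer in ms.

Sorted: 868, 893, 929, 957, 1003, 1016, 1033, 1040, 1126, 1169, 1208, 1246, 1379 → median = 1033
|x − 1033|: 346, 0, 213, 165, 93, 7, 30, 175, 136, 17, 76, 140, 104
Sorted deviations: 0, 7, 17, 30, 76, 93, 104, 136, 140, 165, 175, 213, 346 → MAD = 104

104 ms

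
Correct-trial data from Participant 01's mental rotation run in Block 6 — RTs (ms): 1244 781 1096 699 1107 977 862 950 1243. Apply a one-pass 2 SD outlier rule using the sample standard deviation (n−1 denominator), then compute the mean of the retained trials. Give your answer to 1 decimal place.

n = 9, ΣRT = 8959, M = 995.444
Σ(x−M)² = 299698.22; s = √(299698.22/8) = 193.552
Cutoffs: 995.444 ± 2·193.552 → [608.3, 1382.5]
No RTs fall outside the cutoffs; all 9 retained. Mean = 8959/9 = 995.444

995.4 ms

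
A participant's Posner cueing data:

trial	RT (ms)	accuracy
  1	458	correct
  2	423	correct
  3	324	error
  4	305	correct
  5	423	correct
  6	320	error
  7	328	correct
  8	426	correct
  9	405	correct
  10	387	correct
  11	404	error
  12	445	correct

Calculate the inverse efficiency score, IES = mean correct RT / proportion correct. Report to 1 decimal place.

533.3 ms

Correct trials (n=9): 458, 423, 305, 423, 328, 426, 405, 387, 445
Mean correct RT = 3600/9 = 400.0000 ms
Proportion correct = 9/12
IES = 400.0000 / (9/12) = 533.333 ms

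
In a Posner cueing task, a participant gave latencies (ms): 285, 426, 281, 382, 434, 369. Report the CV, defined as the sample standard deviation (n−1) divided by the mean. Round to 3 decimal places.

0.184

n = 6, Σ = 2177, M = 362.8333
Σ(x−M)² = 22214.833; s = √(22214.833/5) = 66.6556
CV = 66.6556 / 362.8333 = 0.18371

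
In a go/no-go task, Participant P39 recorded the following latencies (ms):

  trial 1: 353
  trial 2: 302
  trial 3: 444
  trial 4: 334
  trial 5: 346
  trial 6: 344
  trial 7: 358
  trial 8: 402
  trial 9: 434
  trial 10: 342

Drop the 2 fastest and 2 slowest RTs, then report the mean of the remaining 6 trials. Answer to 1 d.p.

357.5 ms

Sorted: 302, 334, 342, 344, 346, 353, 358, 402, 434, 444
Drop lowest 2 (302, 334) and highest 2 (434, 444)
Remaining (n=6): Σ = 2145, mean = 2145/6 = 357.500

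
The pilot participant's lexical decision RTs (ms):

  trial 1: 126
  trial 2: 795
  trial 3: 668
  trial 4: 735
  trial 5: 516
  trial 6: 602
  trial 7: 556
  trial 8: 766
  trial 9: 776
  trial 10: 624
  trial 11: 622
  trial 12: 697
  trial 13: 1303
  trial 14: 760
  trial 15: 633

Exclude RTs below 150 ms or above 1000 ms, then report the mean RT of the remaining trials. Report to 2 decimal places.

673.08 ms

Excluded: 126, 1303
Retained (n=13): Σ = 8750
Mean = 8750/13 = 673.0769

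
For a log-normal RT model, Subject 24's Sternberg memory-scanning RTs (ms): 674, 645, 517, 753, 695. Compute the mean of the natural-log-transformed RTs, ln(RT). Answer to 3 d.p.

ln(RT): 6.5132, 6.4693, 6.2480, 6.6241, 6.5439
Σ ln(RT) = 32.3985
Mean = 32.3985/5 = 6.47970

6.480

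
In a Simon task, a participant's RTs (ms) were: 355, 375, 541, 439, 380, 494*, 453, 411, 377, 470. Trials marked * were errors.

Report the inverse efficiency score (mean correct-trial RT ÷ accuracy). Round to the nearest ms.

Correct trials (n=9): 355, 375, 541, 439, 380, 453, 411, 377, 470
Mean correct RT = 3801/9 = 422.3333 ms
Proportion correct = 9/10
IES = 422.3333 / (9/10) = 469.259 ms

469 ms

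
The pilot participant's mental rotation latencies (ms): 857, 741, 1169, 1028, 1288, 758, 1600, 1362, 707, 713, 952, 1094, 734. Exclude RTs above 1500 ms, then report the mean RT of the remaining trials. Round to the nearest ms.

950 ms

Excluded: 1600
Retained (n=12): Σ = 11403
Mean = 11403/12 = 950.2500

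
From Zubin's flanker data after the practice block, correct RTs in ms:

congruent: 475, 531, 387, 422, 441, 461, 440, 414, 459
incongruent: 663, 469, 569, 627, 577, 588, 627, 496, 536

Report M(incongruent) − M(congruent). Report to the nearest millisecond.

125 ms

M(congruent) = 4030/9 = 447.778
M(incongruent) = 5152/9 = 572.444
Difference = 572.444 − 447.778 = 124.667 ms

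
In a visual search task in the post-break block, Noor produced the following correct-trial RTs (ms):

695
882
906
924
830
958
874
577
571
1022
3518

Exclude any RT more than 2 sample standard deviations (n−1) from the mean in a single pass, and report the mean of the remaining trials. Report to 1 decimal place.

n = 11, ΣRT = 11757, M = 1068.818
Σ(x−M)² = 6819783.64; s = √(6819783.64/10) = 825.820
Cutoffs: 1068.818 ± 2·825.820 → [-582.8, 2720.5]
Outside: 3518 → excluded.
Retained (n=10): Σ = 8239, mean = 8239/10 = 823.900

823.9 ms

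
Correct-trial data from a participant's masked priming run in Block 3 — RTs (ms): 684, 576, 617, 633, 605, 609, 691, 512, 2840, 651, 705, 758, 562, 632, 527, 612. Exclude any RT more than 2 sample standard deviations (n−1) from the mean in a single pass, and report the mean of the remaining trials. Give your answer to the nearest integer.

625 ms

n = 16, ΣRT = 12214, M = 763.375
Σ(x−M)² = 4662209.75; s = √(4662209.75/15) = 557.507
Cutoffs: 763.375 ± 2·557.507 → [-351.6, 1878.4]
Outside: 2840 → excluded.
Retained (n=15): Σ = 9374, mean = 9374/15 = 624.933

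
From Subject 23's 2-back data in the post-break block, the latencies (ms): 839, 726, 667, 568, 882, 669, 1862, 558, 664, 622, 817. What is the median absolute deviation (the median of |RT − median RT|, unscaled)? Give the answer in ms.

Sorted: 558, 568, 622, 664, 667, 669, 726, 817, 839, 882, 1862 → median = 669
|x − 669|: 170, 57, 2, 101, 213, 0, 1193, 111, 5, 47, 148
Sorted deviations: 0, 2, 5, 47, 57, 101, 111, 148, 170, 213, 1193 → MAD = 101

101 ms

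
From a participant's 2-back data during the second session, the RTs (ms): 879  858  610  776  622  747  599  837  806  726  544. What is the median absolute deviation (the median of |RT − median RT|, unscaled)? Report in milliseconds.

Sorted: 544, 599, 610, 622, 726, 747, 776, 806, 837, 858, 879 → median = 747
|x − 747|: 132, 111, 137, 29, 125, 0, 148, 90, 59, 21, 203
Sorted deviations: 0, 21, 29, 59, 90, 111, 125, 132, 137, 148, 203 → MAD = 111

111 ms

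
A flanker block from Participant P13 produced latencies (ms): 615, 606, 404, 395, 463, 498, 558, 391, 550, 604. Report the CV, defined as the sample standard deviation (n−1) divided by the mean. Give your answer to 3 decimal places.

0.178

n = 10, Σ = 5084, M = 508.4000
Σ(x−M)² = 73930.400; s = √(73930.400/9) = 90.6338
CV = 90.6338 / 508.4000 = 0.17827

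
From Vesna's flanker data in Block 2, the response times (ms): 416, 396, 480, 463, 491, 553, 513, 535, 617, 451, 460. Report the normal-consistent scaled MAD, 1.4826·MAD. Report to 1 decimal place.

48.9 ms

Sorted: 396, 416, 451, 460, 463, 480, 491, 513, 535, 553, 617 → median = 480
|x − 480| sorted: 0, 11, 17, 20, 29, 33, 55, 64, 73, 84, 137 → MAD = 33
Robust SD ≈ 1.4826 × 33 = 48.926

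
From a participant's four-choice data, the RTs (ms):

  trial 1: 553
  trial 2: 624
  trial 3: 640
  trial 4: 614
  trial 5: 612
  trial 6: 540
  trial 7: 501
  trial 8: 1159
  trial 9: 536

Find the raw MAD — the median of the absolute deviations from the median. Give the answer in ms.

Sorted: 501, 536, 540, 553, 612, 614, 624, 640, 1159 → median = 612
|x − 612|: 59, 12, 28, 2, 0, 72, 111, 547, 76
Sorted deviations: 0, 2, 12, 28, 59, 72, 76, 111, 547 → MAD = 59

59 ms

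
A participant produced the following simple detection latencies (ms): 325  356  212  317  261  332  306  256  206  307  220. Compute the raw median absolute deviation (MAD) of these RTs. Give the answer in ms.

Sorted: 206, 212, 220, 256, 261, 306, 307, 317, 325, 332, 356 → median = 306
|x − 306|: 19, 50, 94, 11, 45, 26, 0, 50, 100, 1, 86
Sorted deviations: 0, 1, 11, 19, 26, 45, 50, 50, 86, 94, 100 → MAD = 45

45 ms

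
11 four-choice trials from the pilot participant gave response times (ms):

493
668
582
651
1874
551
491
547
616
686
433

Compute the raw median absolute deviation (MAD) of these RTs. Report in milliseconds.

86 ms

Sorted: 433, 491, 493, 547, 551, 582, 616, 651, 668, 686, 1874 → median = 582
|x − 582|: 89, 86, 0, 69, 1292, 31, 91, 35, 34, 104, 149
Sorted deviations: 0, 31, 34, 35, 69, 86, 89, 91, 104, 149, 1292 → MAD = 86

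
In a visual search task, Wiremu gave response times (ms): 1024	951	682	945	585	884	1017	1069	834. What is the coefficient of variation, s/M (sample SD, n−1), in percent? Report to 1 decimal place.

n = 9, Σ = 7991, M = 887.8889
Σ(x−M)² = 212292.889; s = √(212292.889/8) = 162.9006
CV = 162.9006 / 887.8889 = 0.18347 = 18.347%

18.3%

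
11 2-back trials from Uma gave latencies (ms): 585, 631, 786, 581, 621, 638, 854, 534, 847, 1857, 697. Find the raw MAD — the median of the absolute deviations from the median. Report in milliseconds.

59 ms

Sorted: 534, 581, 585, 621, 631, 638, 697, 786, 847, 854, 1857 → median = 638
|x − 638|: 53, 7, 148, 57, 17, 0, 216, 104, 209, 1219, 59
Sorted deviations: 0, 7, 17, 53, 57, 59, 104, 148, 209, 216, 1219 → MAD = 59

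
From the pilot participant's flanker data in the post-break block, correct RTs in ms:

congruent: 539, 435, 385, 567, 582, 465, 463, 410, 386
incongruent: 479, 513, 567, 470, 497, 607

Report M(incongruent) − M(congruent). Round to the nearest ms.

52 ms

M(congruent) = 4232/9 = 470.222
M(incongruent) = 3133/6 = 522.167
Difference = 522.167 − 470.222 = 51.944 ms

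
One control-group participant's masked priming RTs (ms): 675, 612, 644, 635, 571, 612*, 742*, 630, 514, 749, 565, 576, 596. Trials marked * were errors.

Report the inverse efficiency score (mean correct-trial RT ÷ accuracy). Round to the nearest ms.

Correct trials (n=11): 675, 612, 644, 635, 571, 630, 514, 749, 565, 576, 596
Mean correct RT = 6767/11 = 615.1818 ms
Proportion correct = 11/13
IES = 615.1818 / (11/13) = 727.033 ms

727 ms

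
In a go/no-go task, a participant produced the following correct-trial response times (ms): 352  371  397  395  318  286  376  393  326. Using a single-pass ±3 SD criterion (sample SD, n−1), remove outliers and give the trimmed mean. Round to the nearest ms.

357 ms

n = 9, ΣRT = 3214, M = 357.111
Σ(x−M)² = 12444.89; s = √(12444.89/8) = 39.441
Cutoffs: 357.111 ± 3·39.441 → [238.8, 475.4]
No RTs fall outside the cutoffs; all 9 retained. Mean = 3214/9 = 357.111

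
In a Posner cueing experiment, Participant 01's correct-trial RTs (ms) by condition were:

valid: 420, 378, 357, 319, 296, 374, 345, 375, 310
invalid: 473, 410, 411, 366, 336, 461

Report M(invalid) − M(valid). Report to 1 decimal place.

56.8 ms

M(valid) = 3174/9 = 352.667
M(invalid) = 2457/6 = 409.500
Difference = 409.500 − 352.667 = 56.833 ms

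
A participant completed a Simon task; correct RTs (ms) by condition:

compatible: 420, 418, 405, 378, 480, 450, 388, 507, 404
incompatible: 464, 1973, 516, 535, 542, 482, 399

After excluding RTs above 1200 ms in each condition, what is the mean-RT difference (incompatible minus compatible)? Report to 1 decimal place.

61.9 ms

incompatible: exclude 1973
M(compatible) = 3850/9 = 427.778
M(incompatible) = 2938/6 = 489.667
Difference = 489.667 − 427.778 = 61.889 ms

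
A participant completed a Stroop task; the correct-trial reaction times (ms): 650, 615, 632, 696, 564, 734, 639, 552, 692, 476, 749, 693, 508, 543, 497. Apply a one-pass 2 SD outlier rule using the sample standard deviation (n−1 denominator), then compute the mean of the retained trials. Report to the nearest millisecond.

616 ms

n = 15, ΣRT = 9240, M = 616.000
Σ(x−M)² = 109214.00; s = √(109214.00/14) = 88.323
Cutoffs: 616.000 ± 2·88.323 → [439.4, 792.6]
No RTs fall outside the cutoffs; all 15 retained. Mean = 9240/15 = 616.000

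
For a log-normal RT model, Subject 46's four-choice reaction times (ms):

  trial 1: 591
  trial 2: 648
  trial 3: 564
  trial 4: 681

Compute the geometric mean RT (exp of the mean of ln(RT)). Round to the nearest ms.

ln(RT): 6.3818, 6.4739, 6.3351, 6.5236
Mean ln(RT) = 25.7143/4 = 6.42858
Geometric mean = exp(6.42858) = 619.29 ms

619 ms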